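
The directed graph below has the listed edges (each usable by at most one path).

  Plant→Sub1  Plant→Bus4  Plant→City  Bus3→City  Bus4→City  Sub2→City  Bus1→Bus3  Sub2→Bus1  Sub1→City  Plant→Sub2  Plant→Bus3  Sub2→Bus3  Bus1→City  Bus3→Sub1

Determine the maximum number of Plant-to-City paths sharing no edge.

5

Assign every edge capacity 1; by Menger, the answer equals the max flow.
Path Plant→City (+1); total 1.
Path Plant→Sub2→City (+1); total 2.
Path Plant→Bus4→City (+1); total 3.
Path Plant→Bus3→City (+1); total 4.
Path Plant→Sub1→City (+1); total 5.
No residual Plant→City path; max flow = 5.
Certifying cut of size 5: {Plant→Bus3, Plant→Bus4, Plant→City, Plant→Sub1, Plant→Sub2}.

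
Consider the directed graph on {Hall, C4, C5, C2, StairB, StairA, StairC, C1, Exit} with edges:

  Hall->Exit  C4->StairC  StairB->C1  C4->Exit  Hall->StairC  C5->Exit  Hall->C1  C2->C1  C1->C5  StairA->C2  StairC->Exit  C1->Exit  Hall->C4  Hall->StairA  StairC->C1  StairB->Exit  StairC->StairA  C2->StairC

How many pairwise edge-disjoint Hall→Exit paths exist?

Assign every edge capacity 1; by Menger, the answer equals the max flow.
Path Hall→Exit (+1); total 1.
Path Hall→C4→Exit (+1); total 2.
Path Hall→StairC→Exit (+1); total 3.
Path Hall→C1→Exit (+1); total 4.
Path Hall→StairA→C2→C1→C5→Exit (+1); total 5.
No residual Hall→Exit path; max flow = 5.
Certifying cut of size 5: {Hall→C1, Hall→C4, Hall→Exit, Hall→StairA, Hall→StairC}.

5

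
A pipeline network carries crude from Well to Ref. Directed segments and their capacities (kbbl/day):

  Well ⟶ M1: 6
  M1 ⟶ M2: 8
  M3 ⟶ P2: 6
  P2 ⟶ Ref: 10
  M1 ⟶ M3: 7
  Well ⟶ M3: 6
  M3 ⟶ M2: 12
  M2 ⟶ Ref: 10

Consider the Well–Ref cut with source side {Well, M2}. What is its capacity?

22

Edges leaving {Well, M2}: Well→M3 (6), Well→M1 (6), M2→Ref (10).
Cut capacity = 6 + 6 + 10 = 22.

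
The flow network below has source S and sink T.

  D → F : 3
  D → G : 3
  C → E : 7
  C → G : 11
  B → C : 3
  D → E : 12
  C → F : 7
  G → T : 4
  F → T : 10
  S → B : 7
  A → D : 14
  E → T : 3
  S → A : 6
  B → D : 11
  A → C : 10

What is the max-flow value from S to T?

Augment S→A→C→E→T: bottleneck 3, flow now 3.
Augment S→A→C→F→T: bottleneck 3, flow now 6.
Augment S→B→C→F→T: bottleneck 3, flow now 9.
Augment S→B→D→F→T: bottleneck 3, flow now 12.
Augment S→B→D→G→T: bottleneck 1, flow now 13.
No augmenting path remains; maximum flow = 13.
In the residual graph, reachable from S: {S}.
Min-cut edges: S→A (6), S→B (7); capacity 6 + 7 = 13.
This cut is saturated, so no flow can exceed 13.

13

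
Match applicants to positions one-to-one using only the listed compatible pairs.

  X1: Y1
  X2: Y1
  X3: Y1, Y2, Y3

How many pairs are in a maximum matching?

2

Unit-capacity flow: source→left, listed edges, right→sink; max matching = max flow.
Augmenting path X1→Y1 (+1); matched 1.
Augmenting path X3→Y2 (+1); matched 2.
No augmenting path remains; maximum matching = 2.
König certificate: {X3, Y1} is a vertex cover of size 2 (every listed pair touches it), so no matching can be larger.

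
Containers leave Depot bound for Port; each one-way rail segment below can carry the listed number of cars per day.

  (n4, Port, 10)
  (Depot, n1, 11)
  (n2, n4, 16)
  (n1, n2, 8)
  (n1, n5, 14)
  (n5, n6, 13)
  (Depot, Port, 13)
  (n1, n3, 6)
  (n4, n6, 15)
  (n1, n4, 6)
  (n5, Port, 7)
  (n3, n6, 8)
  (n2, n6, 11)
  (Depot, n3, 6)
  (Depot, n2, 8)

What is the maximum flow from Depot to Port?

30

Augment Depot→Port: bottleneck 13, flow now 13.
Augment Depot→n1→n4→Port: bottleneck 6, flow now 19.
Augment Depot→n1→n5→Port: bottleneck 5, flow now 24.
Augment Depot→n2→n4→Port: bottleneck 4, flow now 28.
Augment Depot→n2→n4→n1→n5→Port: bottleneck 2, flow now 30. (uses reverse residual edge)
No augmenting path remains; maximum flow = 30.
In the residual graph, reachable from Depot: {Depot, n1, n2, n3, n4, n5, n6}.
Min-cut edges: Depot→Port (13), n4→Port (10), n5→Port (7); capacity 13 + 10 + 7 = 30.
This cut is saturated, so no flow can exceed 30.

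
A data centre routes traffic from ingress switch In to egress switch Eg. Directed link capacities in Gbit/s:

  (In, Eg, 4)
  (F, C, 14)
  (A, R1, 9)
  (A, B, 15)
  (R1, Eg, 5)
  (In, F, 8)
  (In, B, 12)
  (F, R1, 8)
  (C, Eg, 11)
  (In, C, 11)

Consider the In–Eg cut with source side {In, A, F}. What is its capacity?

Edges leaving {In, A, F}: In→C (11), In→B (12), In→Eg (4), A→R1 (9), A→B (15), F→R1 (8), F→C (14).
Cut capacity = 11 + 12 + 4 + 9 + 15 + 8 + 14 = 73.

73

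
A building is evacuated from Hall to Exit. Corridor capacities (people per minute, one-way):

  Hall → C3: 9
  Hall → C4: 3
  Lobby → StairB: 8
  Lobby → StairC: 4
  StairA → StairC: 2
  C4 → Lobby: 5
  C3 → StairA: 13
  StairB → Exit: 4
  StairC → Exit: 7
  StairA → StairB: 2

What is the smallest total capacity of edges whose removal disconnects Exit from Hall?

Augment Hall→C4→Lobby→StairB→Exit: bottleneck 3, flow now 3.
Augment Hall→C3→StairA→StairB→Exit: bottleneck 1, flow now 4.
Augment Hall→C3→StairA→StairC→Exit: bottleneck 2, flow now 6.
Augment Hall→C3→StairA→StairB→Lobby→StairC→Exit: bottleneck 1, flow now 7. (uses reverse residual edge)
No augmenting path remains; maximum flow = 7.
By max-flow min-cut, the minimum cut capacity equals the max flow.
In the residual graph, reachable from Hall: {Hall, C3, StairA}.
Min-cut edges: Hall→C4 (3), StairA→StairB (2), StairA→StairC (2); capacity 3 + 2 + 2 = 7.

7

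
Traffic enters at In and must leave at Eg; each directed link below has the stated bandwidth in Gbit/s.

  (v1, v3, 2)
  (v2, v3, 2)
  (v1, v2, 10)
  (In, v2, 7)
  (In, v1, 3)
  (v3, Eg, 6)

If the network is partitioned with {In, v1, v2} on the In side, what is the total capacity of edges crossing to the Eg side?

4

Edges leaving {In, v1, v2}: v1→v3 (2), v2→v3 (2).
Cut capacity = 2 + 2 = 4.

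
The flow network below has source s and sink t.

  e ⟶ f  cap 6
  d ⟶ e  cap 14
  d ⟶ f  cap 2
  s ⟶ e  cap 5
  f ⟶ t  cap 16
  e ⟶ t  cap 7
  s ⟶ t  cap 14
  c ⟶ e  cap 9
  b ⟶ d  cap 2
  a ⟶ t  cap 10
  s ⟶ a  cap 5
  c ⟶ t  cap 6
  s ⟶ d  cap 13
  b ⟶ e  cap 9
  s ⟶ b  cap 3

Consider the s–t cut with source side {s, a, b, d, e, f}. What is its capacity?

Edges leaving {s, a, b, d, e, f}: s→t (14), a→t (10), e→t (7), f→t (16).
Cut capacity = 14 + 10 + 7 + 16 = 47.

47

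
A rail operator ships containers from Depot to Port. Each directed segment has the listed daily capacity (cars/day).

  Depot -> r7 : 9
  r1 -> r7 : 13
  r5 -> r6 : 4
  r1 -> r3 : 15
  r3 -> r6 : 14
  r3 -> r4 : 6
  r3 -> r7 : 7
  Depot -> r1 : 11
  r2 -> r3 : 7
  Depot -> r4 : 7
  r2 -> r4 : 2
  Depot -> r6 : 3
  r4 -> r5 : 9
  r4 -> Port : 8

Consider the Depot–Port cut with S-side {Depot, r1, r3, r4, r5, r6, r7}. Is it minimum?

Yes — it is a minimum cut (capacity 8).

Given cut capacity: 8 = 8.
Augment Depot→r4→Port: bottleneck 7, flow now 7.
Augment Depot→r1→r3→r4→Port: bottleneck 1, flow now 8.
No augmenting path remains; maximum flow = 8.
Cut capacity 8 equals the max flow, so it is a minimum cut.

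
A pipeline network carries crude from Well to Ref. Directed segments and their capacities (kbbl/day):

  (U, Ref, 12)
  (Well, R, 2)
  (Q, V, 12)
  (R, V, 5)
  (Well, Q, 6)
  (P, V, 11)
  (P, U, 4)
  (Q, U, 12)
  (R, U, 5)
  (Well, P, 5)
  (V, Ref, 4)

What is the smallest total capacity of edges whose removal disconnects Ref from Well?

Augment Well→P→U→Ref: bottleneck 4, flow now 4.
Augment Well→P→V→Ref: bottleneck 1, flow now 5.
Augment Well→Q→U→Ref: bottleneck 6, flow now 11.
Augment Well→R→U→Ref: bottleneck 2, flow now 13.
No augmenting path remains; maximum flow = 13.
By max-flow min-cut, the minimum cut capacity equals the max flow.
In the residual graph, reachable from Well: {Well}.
Min-cut edges: Well→P (5), Well→Q (6), Well→R (2); capacity 5 + 6 + 2 = 13.

13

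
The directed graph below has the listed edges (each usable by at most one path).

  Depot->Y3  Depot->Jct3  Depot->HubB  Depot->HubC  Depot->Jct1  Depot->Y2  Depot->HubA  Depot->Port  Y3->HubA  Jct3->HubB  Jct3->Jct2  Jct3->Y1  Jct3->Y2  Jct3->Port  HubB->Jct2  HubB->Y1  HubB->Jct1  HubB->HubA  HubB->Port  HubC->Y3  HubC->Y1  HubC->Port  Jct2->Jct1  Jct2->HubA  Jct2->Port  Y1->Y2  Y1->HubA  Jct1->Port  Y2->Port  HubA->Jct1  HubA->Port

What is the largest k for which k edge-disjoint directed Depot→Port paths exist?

7

Assign every edge capacity 1; by Menger, the answer equals the max flow.
Path Depot→Port (+1); total 1.
Path Depot→Jct3→Port (+1); total 2.
Path Depot→HubB→Port (+1); total 3.
Path Depot→HubC→Port (+1); total 4.
Path Depot→Jct1→Port (+1); total 5.
Path Depot→Y2→Port (+1); total 6.
Path Depot→HubA→Port (+1); total 7.
No residual Depot→Port path; max flow = 7.
Certifying cut of size 7: {Depot→HubB, Depot→HubC, Depot→Jct3, Depot→Port, Depot→Y2, HubA→Port, Jct1→Port}.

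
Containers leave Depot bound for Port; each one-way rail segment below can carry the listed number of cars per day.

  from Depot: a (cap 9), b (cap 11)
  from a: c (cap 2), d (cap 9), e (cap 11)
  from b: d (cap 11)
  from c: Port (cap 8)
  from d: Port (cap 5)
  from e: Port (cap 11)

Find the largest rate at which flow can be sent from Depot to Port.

Augment Depot→a→c→Port: bottleneck 2, flow now 2.
Augment Depot→a→d→Port: bottleneck 5, flow now 7.
Augment Depot→a→e→Port: bottleneck 2, flow now 9.
Augment Depot→b→d→a→e→Port: bottleneck 5, flow now 14. (uses reverse residual edge)
No augmenting path remains; maximum flow = 14.
In the residual graph, reachable from Depot: {Depot, b, d}.
Min-cut edges: Depot→a (9), d→Port (5); capacity 9 + 5 = 14.
This cut is saturated, so no flow can exceed 14.

14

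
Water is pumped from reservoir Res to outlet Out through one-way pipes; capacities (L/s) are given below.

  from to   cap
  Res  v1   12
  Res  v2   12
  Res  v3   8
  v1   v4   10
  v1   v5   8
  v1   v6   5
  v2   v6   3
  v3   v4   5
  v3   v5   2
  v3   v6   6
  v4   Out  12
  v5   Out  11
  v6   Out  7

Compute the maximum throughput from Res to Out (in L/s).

Augment Res→v1→v4→Out: bottleneck 10, flow now 10.
Augment Res→v1→v5→Out: bottleneck 2, flow now 12.
Augment Res→v2→v6→Out: bottleneck 3, flow now 15.
Augment Res→v3→v4→Out: bottleneck 2, flow now 17.
Augment Res→v3→v5→Out: bottleneck 2, flow now 19.
Augment Res→v3→v6→Out: bottleneck 4, flow now 23.
No augmenting path remains; maximum flow = 23.
In the residual graph, reachable from Res: {Res, v2}.
Min-cut edges: Res→v1 (12), Res→v3 (8), v2→v6 (3); capacity 12 + 8 + 3 = 23.
This cut is saturated, so no flow can exceed 23.

23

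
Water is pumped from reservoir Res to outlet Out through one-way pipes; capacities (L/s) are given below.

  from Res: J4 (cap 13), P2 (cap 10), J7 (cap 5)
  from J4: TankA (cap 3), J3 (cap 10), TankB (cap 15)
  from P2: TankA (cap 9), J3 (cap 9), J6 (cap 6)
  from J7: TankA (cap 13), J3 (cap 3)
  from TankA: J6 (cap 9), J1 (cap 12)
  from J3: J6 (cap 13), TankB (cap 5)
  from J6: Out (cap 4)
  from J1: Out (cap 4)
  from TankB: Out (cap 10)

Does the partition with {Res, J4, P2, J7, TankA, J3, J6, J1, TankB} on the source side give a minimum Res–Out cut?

Given cut capacity: 4 + 4 + 10 = 18.
Augment Res→J4→TankB→Out: bottleneck 10, flow now 10.
Augment Res→P2→J6→Out: bottleneck 4, flow now 14.
Augment Res→J4→TankA→J1→Out: bottleneck 3, flow now 17.
Augment Res→P2→TankA→J1→Out: bottleneck 1, flow now 18.
No augmenting path remains; maximum flow = 18.
Cut capacity 18 equals the max flow, so it is a minimum cut.

Yes — it is a minimum cut (capacity 18).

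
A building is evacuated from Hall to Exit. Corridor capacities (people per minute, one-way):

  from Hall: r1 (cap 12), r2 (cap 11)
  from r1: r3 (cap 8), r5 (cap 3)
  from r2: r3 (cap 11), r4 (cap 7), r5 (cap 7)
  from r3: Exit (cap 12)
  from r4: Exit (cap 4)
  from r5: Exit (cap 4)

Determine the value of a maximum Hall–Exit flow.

20

Augment Hall→r1→r3→Exit: bottleneck 8, flow now 8.
Augment Hall→r1→r5→Exit: bottleneck 3, flow now 11.
Augment Hall→r2→r3→Exit: bottleneck 4, flow now 15.
Augment Hall→r2→r4→Exit: bottleneck 4, flow now 19.
Augment Hall→r2→r5→Exit: bottleneck 1, flow now 20.
No augmenting path remains; maximum flow = 20.
In the residual graph, reachable from Hall: {Hall, r1, r2, r3, r4, r5}.
Min-cut edges: r3→Exit (12), r4→Exit (4), r5→Exit (4); capacity 12 + 4 + 4 = 20.
This cut is saturated, so no flow can exceed 20.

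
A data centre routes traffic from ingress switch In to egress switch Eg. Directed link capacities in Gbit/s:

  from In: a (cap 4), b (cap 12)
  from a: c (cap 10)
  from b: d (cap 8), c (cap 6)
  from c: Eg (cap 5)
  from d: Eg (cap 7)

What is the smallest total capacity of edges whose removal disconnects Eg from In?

12

Augment In→a→c→Eg: bottleneck 4, flow now 4.
Augment In→b→c→Eg: bottleneck 1, flow now 5.
Augment In→b→d→Eg: bottleneck 7, flow now 12.
No augmenting path remains; maximum flow = 12.
By max-flow min-cut, the minimum cut capacity equals the max flow.
In the residual graph, reachable from In: {In, a, b, c, d}.
Min-cut edges: c→Eg (5), d→Eg (7); capacity 5 + 7 = 12.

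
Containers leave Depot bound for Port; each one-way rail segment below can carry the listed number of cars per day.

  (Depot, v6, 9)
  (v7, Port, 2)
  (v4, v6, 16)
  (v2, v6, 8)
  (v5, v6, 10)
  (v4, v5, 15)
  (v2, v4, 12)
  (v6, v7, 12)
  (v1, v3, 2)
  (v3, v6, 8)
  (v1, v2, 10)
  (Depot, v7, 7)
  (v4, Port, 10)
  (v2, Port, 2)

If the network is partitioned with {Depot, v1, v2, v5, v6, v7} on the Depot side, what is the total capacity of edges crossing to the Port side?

18

Edges leaving {Depot, v1, v2, v5, v6, v7}: v1→v3 (2), v2→v4 (12), v2→Port (2), v7→Port (2).
Cut capacity = 2 + 12 + 2 + 2 = 18.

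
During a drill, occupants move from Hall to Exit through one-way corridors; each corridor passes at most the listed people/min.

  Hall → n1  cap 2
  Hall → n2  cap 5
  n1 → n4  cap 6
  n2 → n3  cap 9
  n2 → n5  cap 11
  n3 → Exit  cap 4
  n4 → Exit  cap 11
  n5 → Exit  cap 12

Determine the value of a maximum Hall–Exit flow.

7

Augment Hall→n1→n4→Exit: bottleneck 2, flow now 2.
Augment Hall→n2→n3→Exit: bottleneck 4, flow now 6.
Augment Hall→n2→n5→Exit: bottleneck 1, flow now 7.
No augmenting path remains; maximum flow = 7.
In the residual graph, reachable from Hall: {Hall}.
Min-cut edges: Hall→n1 (2), Hall→n2 (5); capacity 2 + 5 = 7.
This cut is saturated, so no flow can exceed 7.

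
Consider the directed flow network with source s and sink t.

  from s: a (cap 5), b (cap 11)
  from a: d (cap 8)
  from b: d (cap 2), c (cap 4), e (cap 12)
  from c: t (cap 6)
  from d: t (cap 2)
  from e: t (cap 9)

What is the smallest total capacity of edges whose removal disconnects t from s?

Augment s→a→d→t: bottleneck 2, flow now 2.
Augment s→b→c→t: bottleneck 4, flow now 6.
Augment s→b→e→t: bottleneck 7, flow now 13.
No augmenting path remains; maximum flow = 13.
By max-flow min-cut, the minimum cut capacity equals the max flow.
In the residual graph, reachable from s: {s, a, d}.
Min-cut edges: s→b (11), d→t (2); capacity 11 + 2 = 13.

13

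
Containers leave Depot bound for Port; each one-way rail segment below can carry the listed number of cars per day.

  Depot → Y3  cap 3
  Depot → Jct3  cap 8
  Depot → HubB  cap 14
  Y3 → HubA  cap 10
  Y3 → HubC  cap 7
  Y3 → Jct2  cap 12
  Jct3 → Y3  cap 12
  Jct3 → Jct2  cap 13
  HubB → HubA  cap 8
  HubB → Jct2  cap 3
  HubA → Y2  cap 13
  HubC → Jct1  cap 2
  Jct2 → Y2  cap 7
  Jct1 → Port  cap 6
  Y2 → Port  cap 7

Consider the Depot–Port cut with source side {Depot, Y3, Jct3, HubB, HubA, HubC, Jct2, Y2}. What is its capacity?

9

Edges leaving {Depot, Y3, Jct3, HubB, HubA, HubC, Jct2, Y2}: HubC→Jct1 (2), Y2→Port (7).
Cut capacity = 2 + 7 = 9.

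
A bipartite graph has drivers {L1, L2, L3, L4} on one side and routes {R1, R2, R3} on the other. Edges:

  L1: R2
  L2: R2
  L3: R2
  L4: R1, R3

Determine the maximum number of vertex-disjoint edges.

2

Unit-capacity flow: source→left, listed edges, right→sink; max matching = max flow.
Augmenting path L1→R2 (+1); matched 1.
Augmenting path L4→R1 (+1); matched 2.
No augmenting path remains; maximum matching = 2.
König certificate: {L4, R2} is a vertex cover of size 2 (every listed pair touches it), so no matching can be larger.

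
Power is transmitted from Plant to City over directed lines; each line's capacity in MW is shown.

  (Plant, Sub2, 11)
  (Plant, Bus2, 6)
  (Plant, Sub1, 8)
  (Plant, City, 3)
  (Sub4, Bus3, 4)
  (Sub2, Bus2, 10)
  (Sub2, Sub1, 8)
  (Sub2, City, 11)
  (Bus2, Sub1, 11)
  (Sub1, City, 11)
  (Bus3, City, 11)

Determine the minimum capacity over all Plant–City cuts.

Augment Plant→City: bottleneck 3, flow now 3.
Augment Plant→Sub2→City: bottleneck 11, flow now 14.
Augment Plant→Sub1→City: bottleneck 8, flow now 22.
Augment Plant→Bus2→Sub1→City: bottleneck 3, flow now 25.
No augmenting path remains; maximum flow = 25.
By max-flow min-cut, the minimum cut capacity equals the max flow.
In the residual graph, reachable from Plant: {Plant, Bus2, Sub1}.
Min-cut edges: Plant→Sub2 (11), Plant→City (3), Sub1→City (11); capacity 11 + 3 + 11 = 25.

25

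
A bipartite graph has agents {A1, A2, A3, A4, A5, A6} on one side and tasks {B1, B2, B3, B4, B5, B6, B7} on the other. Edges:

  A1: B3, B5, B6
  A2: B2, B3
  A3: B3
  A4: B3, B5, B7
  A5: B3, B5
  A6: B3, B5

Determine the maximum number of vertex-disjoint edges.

5

Unit-capacity flow: source→left, listed edges, right→sink; max matching = max flow.
Augmenting path A1→B3 (+1); matched 1.
Augmenting path A2→B2 (+1); matched 2.
Augmenting path A4→B5 (+1); matched 3.
Augmenting path A3→B3→A1→B6 (+1); matched 4.
Augmenting path A5→B5→A4→B7 (+1); matched 5.
No augmenting path remains; maximum matching = 5.
König certificate: {A1, A2, A4, B3, B5} is a vertex cover of size 5 (every listed pair touches it), so no matching can be larger.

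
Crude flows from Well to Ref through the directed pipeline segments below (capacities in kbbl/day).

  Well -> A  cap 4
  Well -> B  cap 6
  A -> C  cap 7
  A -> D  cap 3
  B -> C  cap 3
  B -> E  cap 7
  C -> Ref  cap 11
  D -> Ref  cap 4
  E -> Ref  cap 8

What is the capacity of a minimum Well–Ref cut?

10

Augment Well→A→C→Ref: bottleneck 4, flow now 4.
Augment Well→B→C→Ref: bottleneck 3, flow now 7.
Augment Well→B→E→Ref: bottleneck 3, flow now 10.
No augmenting path remains; maximum flow = 10.
By max-flow min-cut, the minimum cut capacity equals the max flow.
In the residual graph, reachable from Well: {Well}.
Min-cut edges: Well→A (4), Well→B (6); capacity 4 + 6 = 10.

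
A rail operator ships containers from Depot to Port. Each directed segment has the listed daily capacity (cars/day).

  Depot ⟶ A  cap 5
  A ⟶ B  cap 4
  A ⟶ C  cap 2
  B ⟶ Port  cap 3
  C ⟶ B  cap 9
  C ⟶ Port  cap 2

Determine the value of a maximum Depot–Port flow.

5

Augment Depot→A→B→Port: bottleneck 3, flow now 3.
Augment Depot→A→C→Port: bottleneck 2, flow now 5.
No augmenting path remains; maximum flow = 5.
In the residual graph, reachable from Depot: {Depot}.
Min-cut edges: Depot→A (5); capacity 5 = 5.
This cut is saturated, so no flow can exceed 5.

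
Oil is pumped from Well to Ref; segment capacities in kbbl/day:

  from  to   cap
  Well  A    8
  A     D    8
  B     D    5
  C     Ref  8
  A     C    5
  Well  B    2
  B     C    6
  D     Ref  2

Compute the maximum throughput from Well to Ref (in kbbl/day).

Augment Well→A→C→Ref: bottleneck 5, flow now 5.
Augment Well→A→D→Ref: bottleneck 2, flow now 7.
Augment Well→B→C→Ref: bottleneck 2, flow now 9.
No augmenting path remains; maximum flow = 9.
In the residual graph, reachable from Well: {Well, A, D}.
Min-cut edges: Well→B (2), A→C (5), D→Ref (2); capacity 2 + 5 + 2 = 9.
This cut is saturated, so no flow can exceed 9.

9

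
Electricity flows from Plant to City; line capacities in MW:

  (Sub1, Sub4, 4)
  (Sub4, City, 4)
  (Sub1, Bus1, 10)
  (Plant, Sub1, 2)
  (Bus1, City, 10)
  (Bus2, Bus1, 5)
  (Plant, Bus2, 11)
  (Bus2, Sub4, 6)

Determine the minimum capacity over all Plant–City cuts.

Augment Plant→Sub1→Sub4→City: bottleneck 2, flow now 2.
Augment Plant→Bus2→Sub4→City: bottleneck 2, flow now 4.
Augment Plant→Bus2→Bus1→City: bottleneck 5, flow now 9.
Augment Plant→Bus2→Sub4→Sub1→Bus1→City: bottleneck 2, flow now 11. (uses reverse residual edge)
No augmenting path remains; maximum flow = 11.
By max-flow min-cut, the minimum cut capacity equals the max flow.
In the residual graph, reachable from Plant: {Plant, Bus2, Sub4}.
Min-cut edges: Plant→Sub1 (2), Bus2→Bus1 (5), Sub4→City (4); capacity 2 + 5 + 4 = 11.

11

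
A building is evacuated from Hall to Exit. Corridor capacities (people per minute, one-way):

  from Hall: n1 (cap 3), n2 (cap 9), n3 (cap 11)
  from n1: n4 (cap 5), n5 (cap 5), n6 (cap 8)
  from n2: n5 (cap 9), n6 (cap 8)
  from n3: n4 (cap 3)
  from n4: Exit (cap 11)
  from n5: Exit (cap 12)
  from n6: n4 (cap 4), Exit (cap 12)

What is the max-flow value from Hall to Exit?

Augment Hall→n1→n4→Exit: bottleneck 3, flow now 3.
Augment Hall→n2→n5→Exit: bottleneck 9, flow now 12.
Augment Hall→n3→n4→Exit: bottleneck 3, flow now 15.
No augmenting path remains; maximum flow = 15.
In the residual graph, reachable from Hall: {Hall, n3}.
Min-cut edges: Hall→n1 (3), Hall→n2 (9), n3→n4 (3); capacity 3 + 9 + 3 = 15.
This cut is saturated, so no flow can exceed 15.

15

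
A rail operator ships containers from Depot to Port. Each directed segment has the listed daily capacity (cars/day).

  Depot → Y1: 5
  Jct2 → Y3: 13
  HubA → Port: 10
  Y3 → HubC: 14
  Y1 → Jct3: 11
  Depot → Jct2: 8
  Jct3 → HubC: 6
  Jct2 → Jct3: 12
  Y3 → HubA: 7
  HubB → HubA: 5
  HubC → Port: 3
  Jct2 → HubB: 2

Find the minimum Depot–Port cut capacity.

Augment Depot→Jct2→HubB→HubA→Port: bottleneck 2, flow now 2.
Augment Depot→Jct2→Jct3→HubC→Port: bottleneck 3, flow now 5.
Augment Depot→Jct2→Y3→HubA→Port: bottleneck 3, flow now 8.
Augment Depot→Y1→Jct3→Jct2→Y3→HubA→Port: bottleneck 3, flow now 11. (uses reverse residual edge)
No augmenting path remains; maximum flow = 11.
By max-flow min-cut, the minimum cut capacity equals the max flow.
In the residual graph, reachable from Depot: {Depot, Y1, Jct3, HubC}.
Min-cut edges: Depot→Jct2 (8), HubC→Port (3); capacity 8 + 3 = 11.

11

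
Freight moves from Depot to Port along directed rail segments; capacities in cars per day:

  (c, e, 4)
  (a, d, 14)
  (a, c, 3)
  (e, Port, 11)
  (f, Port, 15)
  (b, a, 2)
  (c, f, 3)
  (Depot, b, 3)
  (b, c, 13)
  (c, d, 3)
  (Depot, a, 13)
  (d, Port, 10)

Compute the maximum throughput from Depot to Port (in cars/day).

16

Augment Depot→a→d→Port: bottleneck 10, flow now 10.
Augment Depot→a→c→e→Port: bottleneck 3, flow now 13.
Augment Depot→b→c→e→Port: bottleneck 1, flow now 14.
Augment Depot→b→c→f→Port: bottleneck 2, flow now 16.
No augmenting path remains; maximum flow = 16.
In the residual graph, reachable from Depot: {Depot}.
Min-cut edges: Depot→a (13), Depot→b (3); capacity 13 + 3 = 16.
This cut is saturated, so no flow can exceed 16.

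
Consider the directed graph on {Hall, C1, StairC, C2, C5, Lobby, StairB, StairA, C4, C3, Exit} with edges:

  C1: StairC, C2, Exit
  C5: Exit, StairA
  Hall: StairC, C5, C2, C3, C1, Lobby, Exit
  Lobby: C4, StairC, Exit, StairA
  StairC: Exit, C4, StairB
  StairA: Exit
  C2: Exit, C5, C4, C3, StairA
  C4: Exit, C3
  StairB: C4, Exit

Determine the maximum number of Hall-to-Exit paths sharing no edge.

Assign every edge capacity 1; by Menger, the answer equals the max flow.
Path Hall→Exit (+1); total 1.
Path Hall→C1→Exit (+1); total 2.
Path Hall→StairC→Exit (+1); total 3.
Path Hall→C2→Exit (+1); total 4.
Path Hall→C5→Exit (+1); total 5.
Path Hall→Lobby→Exit (+1); total 6.
No residual Hall→Exit path; max flow = 6.
Certifying cut of size 6: {Hall→C1, Hall→C2, Hall→C5, Hall→Exit, Hall→Lobby, Hall→StairC}.

6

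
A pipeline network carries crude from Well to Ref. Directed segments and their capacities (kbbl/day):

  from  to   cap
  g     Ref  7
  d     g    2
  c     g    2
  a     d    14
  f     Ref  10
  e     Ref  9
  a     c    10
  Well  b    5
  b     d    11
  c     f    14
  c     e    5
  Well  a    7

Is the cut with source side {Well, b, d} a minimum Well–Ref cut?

Given cut capacity: 7 + 2 = 9.
Augment Well→a→c→e→Ref: bottleneck 5, flow now 5.
Augment Well→a→c→f→Ref: bottleneck 2, flow now 7.
Augment Well→b→d→g→Ref: bottleneck 2, flow now 9.
No augmenting path remains; maximum flow = 9.
Cut capacity 9 equals the max flow, so it is a minimum cut.

Yes — it is a minimum cut (capacity 9).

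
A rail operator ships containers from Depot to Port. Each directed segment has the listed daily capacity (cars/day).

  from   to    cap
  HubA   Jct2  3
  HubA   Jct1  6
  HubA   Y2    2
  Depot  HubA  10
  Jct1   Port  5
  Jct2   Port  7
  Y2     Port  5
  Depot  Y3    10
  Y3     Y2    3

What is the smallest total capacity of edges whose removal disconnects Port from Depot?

13

Augment Depot→Y3→Y2→Port: bottleneck 3, flow now 3.
Augment Depot→HubA→Jct2→Port: bottleneck 3, flow now 6.
Augment Depot→HubA→Jct1→Port: bottleneck 5, flow now 11.
Augment Depot→HubA→Y2→Port: bottleneck 2, flow now 13.
No augmenting path remains; maximum flow = 13.
By max-flow min-cut, the minimum cut capacity equals the max flow.
In the residual graph, reachable from Depot: {Depot, Y3}.
Min-cut edges: Depot→HubA (10), Y3→Y2 (3); capacity 10 + 3 = 13.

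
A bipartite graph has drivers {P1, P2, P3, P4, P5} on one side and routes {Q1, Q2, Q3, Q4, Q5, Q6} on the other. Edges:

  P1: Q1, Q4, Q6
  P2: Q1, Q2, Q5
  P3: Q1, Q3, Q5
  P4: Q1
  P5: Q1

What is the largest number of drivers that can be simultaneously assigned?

4

Unit-capacity flow: source→left, listed edges, right→sink; max matching = max flow.
Augmenting path P1→Q1 (+1); matched 1.
Augmenting path P2→Q2 (+1); matched 2.
Augmenting path P3→Q3 (+1); matched 3.
Augmenting path P4→Q1→P1→Q4 (+1); matched 4.
No augmenting path remains; maximum matching = 4.
König certificate: {P1, P2, P3, Q1} is a vertex cover of size 4 (every listed pair touches it), so no matching can be larger.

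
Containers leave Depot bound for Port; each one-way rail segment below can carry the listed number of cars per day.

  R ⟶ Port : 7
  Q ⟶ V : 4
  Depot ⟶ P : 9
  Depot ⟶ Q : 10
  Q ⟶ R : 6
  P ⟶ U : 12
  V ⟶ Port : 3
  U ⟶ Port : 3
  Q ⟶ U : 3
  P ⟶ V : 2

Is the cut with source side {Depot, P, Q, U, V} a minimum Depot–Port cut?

Given cut capacity: 6 + 3 + 3 = 12.
Augment Depot→P→U→Port: bottleneck 3, flow now 3.
Augment Depot→P→V→Port: bottleneck 2, flow now 5.
Augment Depot→Q→R→Port: bottleneck 6, flow now 11.
Augment Depot→Q→V→Port: bottleneck 1, flow now 12.
No augmenting path remains; maximum flow = 12.
Cut capacity 12 equals the max flow, so it is a minimum cut.

Yes — it is a minimum cut (capacity 12).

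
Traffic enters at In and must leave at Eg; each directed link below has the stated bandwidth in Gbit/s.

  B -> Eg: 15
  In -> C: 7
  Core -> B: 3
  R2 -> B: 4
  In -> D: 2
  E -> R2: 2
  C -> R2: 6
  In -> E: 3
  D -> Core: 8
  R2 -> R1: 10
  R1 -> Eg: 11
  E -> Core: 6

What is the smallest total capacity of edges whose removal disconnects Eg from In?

Augment In→D→Core→B→Eg: bottleneck 2, flow now 2.
Augment In→C→R2→B→Eg: bottleneck 4, flow now 6.
Augment In→C→R2→R1→Eg: bottleneck 2, flow now 8.
Augment In→E→Core→B→Eg: bottleneck 1, flow now 9.
Augment In→E→R2→R1→Eg: bottleneck 2, flow now 11.
No augmenting path remains; maximum flow = 11.
By max-flow min-cut, the minimum cut capacity equals the max flow.
In the residual graph, reachable from In: {In, C}.
Min-cut edges: In→D (2), In→E (3), C→R2 (6); capacity 2 + 3 + 6 = 11.

11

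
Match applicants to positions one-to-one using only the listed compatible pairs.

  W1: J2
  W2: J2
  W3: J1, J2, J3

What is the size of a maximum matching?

Unit-capacity flow: source→left, listed edges, right→sink; max matching = max flow.
Augmenting path W1→J2 (+1); matched 1.
Augmenting path W3→J1 (+1); matched 2.
No augmenting path remains; maximum matching = 2.
König certificate: {W3, J2} is a vertex cover of size 2 (every listed pair touches it), so no matching can be larger.

2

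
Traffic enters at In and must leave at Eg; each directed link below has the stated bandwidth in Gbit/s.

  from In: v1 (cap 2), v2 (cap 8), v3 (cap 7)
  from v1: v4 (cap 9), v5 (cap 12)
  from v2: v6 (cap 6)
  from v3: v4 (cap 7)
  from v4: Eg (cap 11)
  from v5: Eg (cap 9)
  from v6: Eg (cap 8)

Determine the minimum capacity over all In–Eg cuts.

Augment In→v1→v4→Eg: bottleneck 2, flow now 2.
Augment In→v2→v6→Eg: bottleneck 6, flow now 8.
Augment In→v3→v4→Eg: bottleneck 7, flow now 15.
No augmenting path remains; maximum flow = 15.
By max-flow min-cut, the minimum cut capacity equals the max flow.
In the residual graph, reachable from In: {In, v2}.
Min-cut edges: In→v1 (2), In→v3 (7), v2→v6 (6); capacity 2 + 7 + 6 = 15.

15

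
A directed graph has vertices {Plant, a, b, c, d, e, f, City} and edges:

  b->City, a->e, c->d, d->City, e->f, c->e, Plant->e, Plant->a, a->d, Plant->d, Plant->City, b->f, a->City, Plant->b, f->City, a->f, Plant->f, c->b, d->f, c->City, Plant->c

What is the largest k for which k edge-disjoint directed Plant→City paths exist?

6

Assign every edge capacity 1; by Menger, the answer equals the max flow.
Path Plant→City (+1); total 1.
Path Plant→a→City (+1); total 2.
Path Plant→b→City (+1); total 3.
Path Plant→c→City (+1); total 4.
Path Plant→d→City (+1); total 5.
Path Plant→f→City (+1); total 6.
No residual Plant→City path; max flow = 6.
Certifying cut of size 6: {Plant→City, Plant→a, Plant→b, Plant→c, Plant→d, f→City}.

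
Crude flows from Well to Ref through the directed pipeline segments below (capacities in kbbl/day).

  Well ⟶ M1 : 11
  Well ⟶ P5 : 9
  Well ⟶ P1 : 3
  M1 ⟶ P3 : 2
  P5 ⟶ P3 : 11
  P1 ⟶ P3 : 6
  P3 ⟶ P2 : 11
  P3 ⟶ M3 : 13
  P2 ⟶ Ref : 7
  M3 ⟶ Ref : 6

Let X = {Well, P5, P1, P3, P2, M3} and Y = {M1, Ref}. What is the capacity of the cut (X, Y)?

Edges leaving {Well, P5, P1, P3, P2, M3}: Well→M1 (11), P2→Ref (7), M3→Ref (6).
Cut capacity = 11 + 7 + 6 = 24.

24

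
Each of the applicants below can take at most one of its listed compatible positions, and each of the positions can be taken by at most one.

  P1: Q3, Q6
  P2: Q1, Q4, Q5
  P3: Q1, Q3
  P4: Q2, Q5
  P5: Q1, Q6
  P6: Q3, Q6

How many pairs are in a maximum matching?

5

Unit-capacity flow: source→left, listed edges, right→sink; max matching = max flow.
Augmenting path P1→Q3 (+1); matched 1.
Augmenting path P2→Q1 (+1); matched 2.
Augmenting path P4→Q2 (+1); matched 3.
Augmenting path P5→Q6 (+1); matched 4.
Augmenting path P3→Q1→P2→Q4 (+1); matched 5.
No augmenting path remains; maximum matching = 5.
König certificate: {P2, P4, Q1, Q3, Q6} is a vertex cover of size 5 (every listed pair touches it), so no matching can be larger.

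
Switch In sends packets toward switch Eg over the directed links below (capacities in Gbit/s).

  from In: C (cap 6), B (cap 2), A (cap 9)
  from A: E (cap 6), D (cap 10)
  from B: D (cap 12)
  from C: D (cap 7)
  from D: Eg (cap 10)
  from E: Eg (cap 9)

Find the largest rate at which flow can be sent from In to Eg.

16

Augment In→A→D→Eg: bottleneck 9, flow now 9.
Augment In→B→D→Eg: bottleneck 1, flow now 10.
Augment In→B→D→A→E→Eg: bottleneck 1, flow now 11. (uses reverse residual edge)
Augment In→C→D→A→E→Eg: bottleneck 5, flow now 16. (uses reverse residual edge)
No augmenting path remains; maximum flow = 16.
In the residual graph, reachable from In: {In, A, B, C, D}.
Min-cut edges: A→E (6), D→Eg (10); capacity 6 + 10 = 16.
This cut is saturated, so no flow can exceed 16.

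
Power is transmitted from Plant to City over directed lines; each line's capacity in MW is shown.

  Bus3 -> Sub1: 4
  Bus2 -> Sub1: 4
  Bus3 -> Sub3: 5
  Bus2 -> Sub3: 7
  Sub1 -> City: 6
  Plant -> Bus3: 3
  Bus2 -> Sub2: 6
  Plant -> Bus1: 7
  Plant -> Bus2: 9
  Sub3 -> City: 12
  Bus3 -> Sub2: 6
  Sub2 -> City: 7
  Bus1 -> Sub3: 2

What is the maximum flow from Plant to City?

14

Augment Plant→Bus3→Sub1→City: bottleneck 3, flow now 3.
Augment Plant→Bus1→Sub3→City: bottleneck 2, flow now 5.
Augment Plant→Bus2→Sub1→City: bottleneck 3, flow now 8.
Augment Plant→Bus2→Sub2→City: bottleneck 6, flow now 14.
No augmenting path remains; maximum flow = 14.
In the residual graph, reachable from Plant: {Plant, Bus1}.
Min-cut edges: Plant→Bus3 (3), Plant→Bus2 (9), Bus1→Sub3 (2); capacity 3 + 9 + 2 = 14.
This cut is saturated, so no flow can exceed 14.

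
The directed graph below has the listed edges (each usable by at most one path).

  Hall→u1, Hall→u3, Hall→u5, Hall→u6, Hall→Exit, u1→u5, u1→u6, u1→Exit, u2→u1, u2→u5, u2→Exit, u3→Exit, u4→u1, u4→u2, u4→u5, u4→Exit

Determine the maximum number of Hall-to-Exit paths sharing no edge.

Assign every edge capacity 1; by Menger, the answer equals the max flow.
Path Hall→Exit (+1); total 1.
Path Hall→u1→Exit (+1); total 2.
Path Hall→u3→Exit (+1); total 3.
No residual Hall→Exit path; max flow = 3.
Certifying cut of size 3: {Hall→Exit, Hall→u1, Hall→u3}.

3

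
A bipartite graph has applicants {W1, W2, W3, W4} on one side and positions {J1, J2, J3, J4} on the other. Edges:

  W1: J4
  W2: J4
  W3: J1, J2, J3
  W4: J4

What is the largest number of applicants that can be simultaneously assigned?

Unit-capacity flow: source→left, listed edges, right→sink; max matching = max flow.
Augmenting path W1→J4 (+1); matched 1.
Augmenting path W3→J1 (+1); matched 2.
No augmenting path remains; maximum matching = 2.
König certificate: {W3, J4} is a vertex cover of size 2 (every listed pair touches it), so no matching can be larger.

2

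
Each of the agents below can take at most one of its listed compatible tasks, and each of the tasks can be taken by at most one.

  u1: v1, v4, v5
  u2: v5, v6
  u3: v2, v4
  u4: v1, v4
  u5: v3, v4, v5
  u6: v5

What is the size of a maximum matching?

Unit-capacity flow: source→left, listed edges, right→sink; max matching = max flow.
Augmenting path u1→v1 (+1); matched 1.
Augmenting path u2→v5 (+1); matched 2.
Augmenting path u3→v2 (+1); matched 3.
Augmenting path u4→v4 (+1); matched 4.
Augmenting path u5→v3 (+1); matched 5.
Augmenting path u6→v5→u2→v6 (+1); matched 6.
No augmenting path remains; maximum matching = 6.
König certificate: {u1, u2, u3, u4, u5, u6} is a vertex cover of size 6 (every listed pair touches it), so no matching can be larger.

6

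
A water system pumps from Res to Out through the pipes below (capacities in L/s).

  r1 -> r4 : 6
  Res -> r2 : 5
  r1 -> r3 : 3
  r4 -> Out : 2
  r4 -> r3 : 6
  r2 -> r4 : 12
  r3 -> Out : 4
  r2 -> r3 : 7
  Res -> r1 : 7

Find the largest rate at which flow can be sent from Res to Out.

Augment Res→r1→r3→Out: bottleneck 3, flow now 3.
Augment Res→r1→r4→Out: bottleneck 2, flow now 5.
Augment Res→r2→r3→Out: bottleneck 1, flow now 6.
No augmenting path remains; maximum flow = 6.
In the residual graph, reachable from Res: {Res, r1, r2, r3, r4}.
Min-cut edges: r3→Out (4), r4→Out (2); capacity 4 + 2 = 6.
This cut is saturated, so no flow can exceed 6.

6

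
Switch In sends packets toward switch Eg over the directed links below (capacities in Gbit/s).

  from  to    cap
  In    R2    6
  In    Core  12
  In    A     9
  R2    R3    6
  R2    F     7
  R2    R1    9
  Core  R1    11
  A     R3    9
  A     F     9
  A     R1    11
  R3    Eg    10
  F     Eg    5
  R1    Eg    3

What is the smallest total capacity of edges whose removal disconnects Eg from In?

18

Augment In→R2→R3→Eg: bottleneck 6, flow now 6.
Augment In→Core→R1→Eg: bottleneck 3, flow now 9.
Augment In→A→R3→Eg: bottleneck 4, flow now 13.
Augment In→A→F→Eg: bottleneck 5, flow now 18.
No augmenting path remains; maximum flow = 18.
By max-flow min-cut, the minimum cut capacity equals the max flow.
In the residual graph, reachable from In: {In, Core, R1}.
Min-cut edges: In→R2 (6), In→A (9), R1→Eg (3); capacity 6 + 9 + 3 = 18.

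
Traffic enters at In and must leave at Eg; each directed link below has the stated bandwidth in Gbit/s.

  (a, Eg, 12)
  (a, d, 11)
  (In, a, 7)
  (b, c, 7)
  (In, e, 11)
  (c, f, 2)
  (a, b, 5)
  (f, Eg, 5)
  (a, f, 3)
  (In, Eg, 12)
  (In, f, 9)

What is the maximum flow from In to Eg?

Augment In→Eg: bottleneck 12, flow now 12.
Augment In→a→Eg: bottleneck 7, flow now 19.
Augment In→f→Eg: bottleneck 5, flow now 24.
No augmenting path remains; maximum flow = 24.
In the residual graph, reachable from In: {In, e, f}.
Min-cut edges: In→a (7), In→Eg (12), f→Eg (5); capacity 7 + 12 + 5 = 24.
This cut is saturated, so no flow can exceed 24.

24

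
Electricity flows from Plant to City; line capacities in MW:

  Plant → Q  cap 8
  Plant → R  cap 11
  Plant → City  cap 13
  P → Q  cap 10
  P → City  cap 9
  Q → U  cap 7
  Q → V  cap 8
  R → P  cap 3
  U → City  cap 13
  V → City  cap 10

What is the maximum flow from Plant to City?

24

Augment Plant→City: bottleneck 13, flow now 13.
Augment Plant→Q→U→City: bottleneck 7, flow now 20.
Augment Plant→Q→V→City: bottleneck 1, flow now 21.
Augment Plant→R→P→City: bottleneck 3, flow now 24.
No augmenting path remains; maximum flow = 24.
In the residual graph, reachable from Plant: {Plant, R}.
Min-cut edges: Plant→Q (8), Plant→City (13), R→P (3); capacity 8 + 13 + 3 = 24.
This cut is saturated, so no flow can exceed 24.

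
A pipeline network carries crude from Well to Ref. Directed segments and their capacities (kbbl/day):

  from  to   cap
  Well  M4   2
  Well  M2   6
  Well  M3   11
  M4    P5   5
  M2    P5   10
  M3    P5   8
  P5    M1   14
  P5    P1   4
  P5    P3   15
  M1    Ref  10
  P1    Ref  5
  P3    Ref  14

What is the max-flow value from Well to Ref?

16

Augment Well→M4→P5→M1→Ref: bottleneck 2, flow now 2.
Augment Well→M2→P5→M1→Ref: bottleneck 6, flow now 8.
Augment Well→M3→P5→M1→Ref: bottleneck 2, flow now 10.
Augment Well→M3→P5→P1→Ref: bottleneck 4, flow now 14.
Augment Well→M3→P5→P3→Ref: bottleneck 2, flow now 16.
No augmenting path remains; maximum flow = 16.
In the residual graph, reachable from Well: {Well, M3}.
Min-cut edges: Well→M4 (2), Well→M2 (6), M3→P5 (8); capacity 2 + 6 + 8 = 16.
This cut is saturated, so no flow can exceed 16.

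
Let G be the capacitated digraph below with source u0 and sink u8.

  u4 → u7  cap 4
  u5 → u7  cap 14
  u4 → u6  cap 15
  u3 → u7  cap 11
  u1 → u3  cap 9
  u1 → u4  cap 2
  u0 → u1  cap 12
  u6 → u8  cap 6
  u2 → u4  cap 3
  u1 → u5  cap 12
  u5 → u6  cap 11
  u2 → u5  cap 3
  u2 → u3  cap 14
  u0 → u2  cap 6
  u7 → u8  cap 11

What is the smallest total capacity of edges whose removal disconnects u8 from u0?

17

Augment u0→u1→u3→u7→u8: bottleneck 9, flow now 9.
Augment u0→u1→u4→u6→u8: bottleneck 2, flow now 11.
Augment u0→u1→u5→u6→u8: bottleneck 1, flow now 12.
Augment u0→u2→u3→u7→u8: bottleneck 2, flow now 14.
Augment u0→u2→u4→u6→u8: bottleneck 3, flow now 17.
No augmenting path remains; maximum flow = 17.
By max-flow min-cut, the minimum cut capacity equals the max flow.
In the residual graph, reachable from u0: {u0, u1, u2, u3, u4, u5, u6, u7}.
Min-cut edges: u6→u8 (6), u7→u8 (11); capacity 6 + 11 = 17.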